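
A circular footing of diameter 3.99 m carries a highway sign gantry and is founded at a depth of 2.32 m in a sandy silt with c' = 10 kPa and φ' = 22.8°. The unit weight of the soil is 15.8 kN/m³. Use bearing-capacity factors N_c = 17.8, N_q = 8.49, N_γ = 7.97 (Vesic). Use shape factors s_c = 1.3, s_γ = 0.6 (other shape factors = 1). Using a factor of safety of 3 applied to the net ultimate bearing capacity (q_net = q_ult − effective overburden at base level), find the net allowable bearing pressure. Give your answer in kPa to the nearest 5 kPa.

Overburden at base level: q = 15.8 × 2.32 = 36.656 kPa.
Cohesion term c·N_c·s_c = 10 × 17.8 × 1.3 = 231.4 kPa; surcharge term q·N_q = 36.656 × 8.49 = 311.21 kPa; self-weight term 0.5·γ·B·N_γ·s_γ = 0.5 × 15.8 × 3.99 × 7.97 × 0.6 = 150.73 kPa.
q_ult = 231.4 + 311.21 + 150.73 = 693.34 kPa.
Net ultimate: q_net = 693.34 − 36.656 = 656.69 kPa.
q_all(net) = 656.69 / 3 = 218.9 kPa.

q_all(net) ≈ 220 kPa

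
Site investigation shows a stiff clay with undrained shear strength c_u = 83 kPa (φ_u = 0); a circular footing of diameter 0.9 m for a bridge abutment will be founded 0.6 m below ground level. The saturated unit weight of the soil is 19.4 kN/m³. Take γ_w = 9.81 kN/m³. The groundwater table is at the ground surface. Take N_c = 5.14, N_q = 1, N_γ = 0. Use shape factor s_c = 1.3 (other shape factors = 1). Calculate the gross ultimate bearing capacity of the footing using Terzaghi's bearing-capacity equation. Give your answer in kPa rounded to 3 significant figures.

γ' = 19.4 − 9.81 = 9.59 kN/m³ (submerged throughout). q = 9.59 × 0.6 = 5.754 kPa.
c·N_c·s_c = 83 × 5.14 × 1.3 = 554.61 kPa
q·N_q = 5.754 × 1 = 5.754 kPa
q_ult = 554.61 + 5.754 = 560.36 kPa.

q_ult ≈ 560 kPa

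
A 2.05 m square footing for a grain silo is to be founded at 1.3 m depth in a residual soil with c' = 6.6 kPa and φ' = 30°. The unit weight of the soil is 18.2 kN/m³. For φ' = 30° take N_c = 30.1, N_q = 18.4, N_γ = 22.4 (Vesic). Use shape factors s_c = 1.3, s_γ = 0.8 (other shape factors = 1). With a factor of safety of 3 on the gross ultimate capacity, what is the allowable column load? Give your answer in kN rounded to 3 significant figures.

P_all ≈ 1440 kN

Effective surcharge at the founding depth q = γ·D_f = 18.2 × 1.3 = 23.66 kPa.
q_ult = c·N_c·s_c + q·N_q + 0.5·γ·B·N_γ·s_γ
     = 6.6 × 30.1 × 1.3 + 23.66 × 18.4 + 0.5 × 18.2 × 2.05 × 22.4 × 0.8
     = 258.26 + 435.34 + 334.3 = 1027.9 kPa.
Gross allowable pressure q_all = 1027.9 / 3 = 342.63 kPa.
Footing area = 4.2025 m², so allowable column load = 342.63 × 4.2025 = 1439.9 kN.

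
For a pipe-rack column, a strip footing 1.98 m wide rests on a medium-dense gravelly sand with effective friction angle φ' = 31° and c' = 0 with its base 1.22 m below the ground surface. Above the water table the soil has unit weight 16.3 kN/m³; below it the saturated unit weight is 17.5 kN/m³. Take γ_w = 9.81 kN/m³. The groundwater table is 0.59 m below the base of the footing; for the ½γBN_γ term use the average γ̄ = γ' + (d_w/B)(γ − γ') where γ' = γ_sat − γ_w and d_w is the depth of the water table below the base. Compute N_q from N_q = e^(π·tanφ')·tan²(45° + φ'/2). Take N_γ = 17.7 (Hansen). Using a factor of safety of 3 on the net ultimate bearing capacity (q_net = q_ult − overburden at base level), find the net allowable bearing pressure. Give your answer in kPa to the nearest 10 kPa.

q_all(net) ≈ 190 kPa

N_q = e^(π·tan31°)·tan²(60.5°) = 20.63.
q = γ·D_f = 16.3 × 1.22 = 19.886 kPa.
γ' = 7.69 kN/m³; averaging over the depth B below the base, γ̄ = γ' + (d_w/B)(γ − γ') = 10.256 kN/m³.
q·N_q = 19.886 × 20.631 = 410.26 kPa
0.5·γ·B·N_γ = 0.5 × 10.256 × 1.98 × 17.7 = 179.71 kPa
q_ult = 410.26 + 179.71 = 589.97 kPa.
q_net = 589.97 − 19.886 = 570.09 kPa.
q_all(net) = 570.09 / 3 = 190.03 kPa.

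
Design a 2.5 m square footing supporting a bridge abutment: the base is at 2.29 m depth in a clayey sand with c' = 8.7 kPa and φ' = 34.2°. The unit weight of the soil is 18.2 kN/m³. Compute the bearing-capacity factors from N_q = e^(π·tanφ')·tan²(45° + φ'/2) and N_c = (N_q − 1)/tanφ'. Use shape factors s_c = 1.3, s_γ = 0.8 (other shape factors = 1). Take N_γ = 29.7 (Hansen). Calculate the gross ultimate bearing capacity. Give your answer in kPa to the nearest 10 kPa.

q_ult ≈ 2280 kPa

tan34.2° = 0.6796, so N_q = e^(π×0.6796)·tan²(62.1°) = 8.457 × 3.567 = 30.17.
N_c = (30.17 − 1)/tan34.2° = 42.92.
Overburden at base level: q = 18.2 × 2.29 = 41.678 kPa.
Cohesion term c·N_c·s_c = 8.7 × 42.919 × 1.3 = 485.41 kPa; surcharge term q·N_q = 41.678 × 30.168 = 1257.3 kPa; self-weight term 0.5·γ·B·N_γ·s_γ = 0.5 × 18.2 × 2.5 × 29.7 × 0.8 = 540.54 kPa.
q_ult = 485.41 + 1257.3 + 540.54 = 2283.3 kPa.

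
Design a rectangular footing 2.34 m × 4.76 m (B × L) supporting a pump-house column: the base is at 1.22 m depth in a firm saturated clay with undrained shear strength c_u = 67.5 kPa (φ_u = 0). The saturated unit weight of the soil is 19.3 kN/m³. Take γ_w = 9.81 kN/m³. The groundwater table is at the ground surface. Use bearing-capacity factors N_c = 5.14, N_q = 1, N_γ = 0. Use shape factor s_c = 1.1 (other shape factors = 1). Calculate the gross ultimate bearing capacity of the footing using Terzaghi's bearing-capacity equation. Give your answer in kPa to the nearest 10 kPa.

q_ult ≈ 390 kPa

Water table at ground surface, so effective unit weight γ' = 19.3 − 9.81 = 9.49 kN/m³ is used throughout; overburden q = 9.49 × 1.22 = 11.578 kPa.
Cohesion term c·N_c·s_c = 67.5 × 5.14 × 1.1 = 381.65 kPa; surcharge term q·N_q = 11.578 × 1 = 11.578 kPa.
q_ult = 381.65 + 11.578 = 393.22 kPa.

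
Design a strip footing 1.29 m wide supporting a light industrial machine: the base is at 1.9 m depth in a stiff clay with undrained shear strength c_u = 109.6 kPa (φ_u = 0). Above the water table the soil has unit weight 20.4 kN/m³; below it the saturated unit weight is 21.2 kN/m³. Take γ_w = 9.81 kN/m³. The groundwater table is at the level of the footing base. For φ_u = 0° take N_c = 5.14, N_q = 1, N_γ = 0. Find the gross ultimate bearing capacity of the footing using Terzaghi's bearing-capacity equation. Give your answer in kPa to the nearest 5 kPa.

Effective surcharge at the founding depth q = γ·D_f = 20.4 × 1.9 = 38.76 kPa.
q_ult = c·N_c + q·N_q
     = 109.6 × 5.14 + 38.76 × 1
     = 563.34 + 38.76 = 602.1 kPa.

q_ult ≈ 600 kPa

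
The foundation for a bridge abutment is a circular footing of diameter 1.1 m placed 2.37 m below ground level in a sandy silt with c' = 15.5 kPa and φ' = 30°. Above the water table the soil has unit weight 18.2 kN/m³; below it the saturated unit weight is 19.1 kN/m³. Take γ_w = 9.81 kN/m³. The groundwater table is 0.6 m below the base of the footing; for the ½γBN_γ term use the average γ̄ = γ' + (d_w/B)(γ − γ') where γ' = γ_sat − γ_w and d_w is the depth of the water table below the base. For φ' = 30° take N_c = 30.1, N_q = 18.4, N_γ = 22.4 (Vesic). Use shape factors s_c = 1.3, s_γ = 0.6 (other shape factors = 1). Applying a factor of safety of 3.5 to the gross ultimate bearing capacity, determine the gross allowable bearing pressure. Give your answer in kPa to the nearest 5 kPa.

q = γ·D_f = 18.2 × 2.37 = 43.134 kPa.
γ' = 9.29 kN/m³; averaging over the depth B below the base, γ̄ = γ' + (d_w/B)(γ − γ') = 14.15 kN/m³.
c·N_c·s_c = 15.5 × 30.1 × 1.3 = 606.51 kPa
q·N_q = 43.134 × 18.4 = 793.67 kPa
0.5·γ·B·N_γ·s_γ = 0.5 × 14.15 × 1.1 × 22.4 × 0.6 = 104.6 kPa
q_ult = 606.51 + 793.67 + 104.6 = 1504.8 kPa.
q_all = q_ult / FS = 1504.8 / 3.5 = 429.94 kPa.

q_all ≈ 430 kPa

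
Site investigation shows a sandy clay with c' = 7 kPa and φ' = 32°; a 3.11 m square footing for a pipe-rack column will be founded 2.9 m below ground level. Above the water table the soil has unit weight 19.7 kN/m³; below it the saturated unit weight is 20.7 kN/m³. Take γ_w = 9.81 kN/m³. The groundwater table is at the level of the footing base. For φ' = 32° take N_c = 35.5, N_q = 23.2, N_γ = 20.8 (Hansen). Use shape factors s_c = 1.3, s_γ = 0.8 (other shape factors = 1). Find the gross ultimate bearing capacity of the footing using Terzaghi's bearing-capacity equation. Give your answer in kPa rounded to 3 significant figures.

q_ult ≈ 1930 kPa

Effective surcharge at the founding depth q = γ·D_f = 19.7 × 2.9 = 57.13 kPa.
The water table coincides with the base, so in the self-weight term γ → γ' = 10.89 kN/m³.
q_ult = c·N_c·s_c + q·N_q + 0.5·γ·B·N_γ·s_γ
     = 7 × 35.5 × 1.3 + 57.13 × 23.2 + 0.5 × 10.89 × 3.11 × 20.8 × 0.8
     = 323.05 + 1325.4 + 281.78 = 1930.2 kPa.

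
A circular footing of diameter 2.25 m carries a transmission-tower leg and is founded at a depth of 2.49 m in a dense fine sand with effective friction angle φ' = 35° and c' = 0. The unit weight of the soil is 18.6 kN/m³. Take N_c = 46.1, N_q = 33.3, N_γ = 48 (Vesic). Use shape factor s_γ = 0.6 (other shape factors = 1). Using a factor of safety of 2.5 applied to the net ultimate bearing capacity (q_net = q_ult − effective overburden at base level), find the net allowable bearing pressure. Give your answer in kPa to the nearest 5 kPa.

Effective surcharge at the founding depth q = γ·D_f = 18.6 × 2.49 = 46.314 kPa.
q_ult = q·N_q + 0.5·γ·B·N_γ·s_γ
     = 46.314 × 33.3 + 0.5 × 18.6 × 2.25 × 48 × 0.6
     = 1542.3 + 602.64 = 2144.9 kPa.
Net ultimate: q_net = 2144.9 − 46.314 = 2098.6 kPa.
q_all(net) = 2098.6 / 2.5 = 839.43 kPa.

q_all(net) ≈ 840 kPa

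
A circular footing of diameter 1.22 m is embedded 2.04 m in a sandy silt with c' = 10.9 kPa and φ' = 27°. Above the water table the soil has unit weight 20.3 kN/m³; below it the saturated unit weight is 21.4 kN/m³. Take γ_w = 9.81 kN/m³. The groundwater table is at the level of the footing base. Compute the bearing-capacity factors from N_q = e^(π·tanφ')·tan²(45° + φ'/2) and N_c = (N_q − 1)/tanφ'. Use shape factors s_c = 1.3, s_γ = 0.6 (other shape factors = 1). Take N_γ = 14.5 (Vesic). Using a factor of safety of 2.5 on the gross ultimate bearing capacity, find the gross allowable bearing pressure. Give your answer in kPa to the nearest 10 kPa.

N_q = e^(π·tan27°)·tan²(58.5°) = 13.2; N_c = (N_q − 1)/tanφ' = 23.94.
Effective surcharge at the founding depth q = γ·D_f = 20.3 × 2.04 = 41.412 kPa.
The water table coincides with the base, so in the self-weight term γ → γ' = 11.59 kN/m³.
q_ult = c·N_c·s_c + q·N_q + 0.5·γ·B·N_γ·s_γ
     = 10.9 × 23.942 × 1.3 + 41.412 × 13.199 + 0.5 × 11.59 × 1.22 × 14.5 × 0.6
     = 339.26 + 546.6 + 61.508 = 947.37 kPa.
q_all = 947.37 / 2.5 = 378.95 kPa.

q_all ≈ 380 kPa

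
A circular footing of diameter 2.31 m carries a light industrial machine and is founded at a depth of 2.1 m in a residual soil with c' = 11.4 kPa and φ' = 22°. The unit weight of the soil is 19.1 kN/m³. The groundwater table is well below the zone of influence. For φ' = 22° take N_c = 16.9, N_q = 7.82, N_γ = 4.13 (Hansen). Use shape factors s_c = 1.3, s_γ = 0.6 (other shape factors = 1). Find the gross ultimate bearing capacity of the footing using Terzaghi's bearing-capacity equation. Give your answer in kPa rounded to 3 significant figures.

q_ult ≈ 619 kPa

Overburden at base level: q = 19.1 × 2.1 = 40.11 kPa.
Cohesion term c·N_c·s_c = 11.4 × 16.9 × 1.3 = 250.46 kPa; surcharge term q·N_q = 40.11 × 7.82 = 313.66 kPa; self-weight term 0.5·γ·B·N_γ·s_γ = 0.5 × 19.1 × 2.31 × 4.13 × 0.6 = 54.666 kPa.
q_ult = 250.46 + 313.66 + 54.666 = 618.78 kPa.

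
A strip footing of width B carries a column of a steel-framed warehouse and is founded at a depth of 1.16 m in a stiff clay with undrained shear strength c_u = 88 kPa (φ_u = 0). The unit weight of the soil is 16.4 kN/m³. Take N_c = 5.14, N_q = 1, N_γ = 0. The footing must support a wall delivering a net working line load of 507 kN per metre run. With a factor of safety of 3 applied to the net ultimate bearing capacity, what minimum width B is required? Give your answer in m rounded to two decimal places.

B = 3.36 m

Effective surcharge at the founding depth q = γ·D_f = 16.4 × 1.16 = 19.024 kPa.
q_ult = c·N_c + q·N_q
     = 88 × 5.14 + 19.024 × 1
     = 452.32 + 19.024 = 471.34 kPa.
For φ = 0 the ½γBN_γ term vanishes, so q_ult is independent of B. q_net = 471.34 − 19.024 = 452.32 kPa; q_all(net) = 452.32/3 = 150.77 kPa.
Required width B = w / q_all(net) = 507 / 150.77 = 3.363 m.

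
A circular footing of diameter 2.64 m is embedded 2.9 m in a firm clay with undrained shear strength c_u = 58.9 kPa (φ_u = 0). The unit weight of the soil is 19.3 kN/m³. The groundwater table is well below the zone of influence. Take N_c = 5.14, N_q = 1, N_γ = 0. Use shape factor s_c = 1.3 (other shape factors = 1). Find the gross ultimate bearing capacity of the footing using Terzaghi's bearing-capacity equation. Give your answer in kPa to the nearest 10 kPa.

q_ult ≈ 450 kPa

q = γ·D_f = 19.3 × 2.9 = 55.97 kPa.
c·N_c·s_c = 58.9 × 5.14 × 1.3 = 393.57 kPa
q·N_q = 55.97 × 1 = 55.97 kPa
q_ult = 393.57 + 55.97 = 449.54 kPa.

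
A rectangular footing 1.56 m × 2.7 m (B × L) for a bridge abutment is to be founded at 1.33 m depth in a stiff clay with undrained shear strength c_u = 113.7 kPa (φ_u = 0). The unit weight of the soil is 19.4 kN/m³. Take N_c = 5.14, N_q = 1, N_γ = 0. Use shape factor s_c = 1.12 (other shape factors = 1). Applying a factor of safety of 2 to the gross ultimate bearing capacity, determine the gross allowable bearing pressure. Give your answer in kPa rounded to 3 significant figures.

q_all ≈ 340 kPa

q = γ·D_f = 19.4 × 1.33 = 25.802 kPa.
c·N_c·s_c = 113.7 × 5.14 × 1.12 = 654.55 kPa
q·N_q = 25.802 × 1 = 25.802 kPa
q_ult = 654.55 + 25.802 = 680.35 kPa.
q_all = q_ult / FS = 680.35 / 2 = 340.18 kPa.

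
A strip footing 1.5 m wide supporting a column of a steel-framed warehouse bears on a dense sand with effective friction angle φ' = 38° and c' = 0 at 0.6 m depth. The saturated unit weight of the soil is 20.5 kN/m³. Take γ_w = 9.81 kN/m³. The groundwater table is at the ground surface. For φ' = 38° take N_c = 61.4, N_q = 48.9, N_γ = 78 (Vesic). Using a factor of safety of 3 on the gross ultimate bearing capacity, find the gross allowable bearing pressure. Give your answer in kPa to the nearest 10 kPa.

q_all ≈ 310 kPa

Water table at ground surface, so effective unit weight γ' = 20.5 − 9.81 = 10.69 kN/m³ is used throughout; overburden q = 10.69 × 0.6 = 6.414 kPa; the same γ' applies in the ½γBN_γ term.
Surcharge term q·N_q = 6.414 × 48.9 = 313.64 kPa; self-weight term 0.5·γ·B·N_γ = 0.5 × 10.69 × 1.5 × 78 = 625.37 kPa.
q_ult = 313.64 + 625.37 = 939.01 kPa.
q_all = 939.01 / 3 = 313 kPa.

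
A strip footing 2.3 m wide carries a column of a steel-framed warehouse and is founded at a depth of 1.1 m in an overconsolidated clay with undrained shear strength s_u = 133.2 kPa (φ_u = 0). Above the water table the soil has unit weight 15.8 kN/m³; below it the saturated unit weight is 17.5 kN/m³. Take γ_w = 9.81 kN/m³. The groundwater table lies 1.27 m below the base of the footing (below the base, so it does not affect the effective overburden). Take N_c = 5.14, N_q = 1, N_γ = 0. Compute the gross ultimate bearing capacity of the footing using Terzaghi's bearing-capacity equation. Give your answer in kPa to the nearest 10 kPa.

q_ult ≈ 700 kPa

Overburden at base level: q = 15.8 × 1.1 = 17.38 kPa.
Cohesion term c·N_c = 133.2 × 5.14 = 684.65 kPa; surcharge term q·N_q = 17.38 × 1 = 17.38 kPa.
q_ult = 684.65 + 17.38 = 702.03 kPa.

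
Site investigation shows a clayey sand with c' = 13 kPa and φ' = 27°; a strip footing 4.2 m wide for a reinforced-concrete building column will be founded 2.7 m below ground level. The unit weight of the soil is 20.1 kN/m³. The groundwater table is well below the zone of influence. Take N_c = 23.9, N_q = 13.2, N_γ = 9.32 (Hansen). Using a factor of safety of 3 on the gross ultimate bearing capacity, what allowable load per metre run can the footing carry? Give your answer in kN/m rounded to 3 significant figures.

≈ 1990 kN/m

q = γ·D_f = 20.1 × 2.7 = 54.27 kPa.
c·N_c = 13 × 23.9 = 310.7 kPa
q·N_q = 54.27 × 13.2 = 716.36 kPa
0.5·γ·B·N_γ = 0.5 × 20.1 × 4.2 × 9.32 = 393.4 kPa
q_ult = 310.7 + 716.36 + 393.4 = 1420.5 kPa.
Gross allowable pressure q_all = 1420.5 / 3 = 473.49 kPa.
Allowable wall load = q_all × B = 473.49 × 4.2 = 1988.6 kN per metre run.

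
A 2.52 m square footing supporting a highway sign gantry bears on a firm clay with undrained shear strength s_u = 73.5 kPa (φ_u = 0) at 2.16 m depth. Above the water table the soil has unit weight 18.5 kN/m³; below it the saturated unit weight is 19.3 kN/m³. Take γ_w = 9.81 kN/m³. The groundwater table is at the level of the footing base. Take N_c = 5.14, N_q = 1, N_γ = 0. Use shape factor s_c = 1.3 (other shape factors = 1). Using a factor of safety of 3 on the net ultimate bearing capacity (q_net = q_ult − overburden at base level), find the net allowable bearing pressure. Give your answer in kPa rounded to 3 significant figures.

q_all(net) ≈ 164 kPa

q = γ·D_f = 18.5 × 2.16 = 39.96 kPa.
c·N_c·s_c = 73.5 × 5.14 × 1.3 = 491.13 kPa
q·N_q = 39.96 × 1 = 39.96 kPa
q_ult = 491.13 + 39.96 = 531.09 kPa.
q_net = 531.09 − 39.96 = 491.13 kPa.
q_all(net) = 491.13 / 3 = 163.71 kPa.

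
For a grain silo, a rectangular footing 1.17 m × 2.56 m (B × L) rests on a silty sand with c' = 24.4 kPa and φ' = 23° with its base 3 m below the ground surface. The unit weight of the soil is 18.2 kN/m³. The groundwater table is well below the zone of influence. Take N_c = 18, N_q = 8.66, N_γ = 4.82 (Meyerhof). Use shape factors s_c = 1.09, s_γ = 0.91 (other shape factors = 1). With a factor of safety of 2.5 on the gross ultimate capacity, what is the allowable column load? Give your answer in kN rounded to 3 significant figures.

Effective surcharge at the founding depth q = γ·D_f = 18.2 × 3 = 54.6 kPa.
q_ult = c·N_c·s_c + q·N_q + 0.5·γ·B·N_γ·s_γ
     = 24.4 × 18 × 1.09 + 54.6 × 8.66 + 0.5 × 18.2 × 1.17 × 4.82 × 0.91
     = 478.73 + 472.84 + 46.7 = 998.26 kPa.
Gross allowable pressure q_all = 998.26 / 2.5 = 399.31 kPa.
Footing area = 2.9952 m², so allowable column load = 399.31 × 2.9952 = 1196 kN.

P_all ≈ 1200 kN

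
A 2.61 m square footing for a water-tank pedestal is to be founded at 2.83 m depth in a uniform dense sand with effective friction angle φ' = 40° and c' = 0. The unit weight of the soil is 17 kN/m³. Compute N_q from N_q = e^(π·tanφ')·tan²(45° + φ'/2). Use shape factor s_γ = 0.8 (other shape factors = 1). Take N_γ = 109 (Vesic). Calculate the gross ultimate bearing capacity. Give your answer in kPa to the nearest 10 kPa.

q_ult ≈ 5020 kPa

tan40° = 0.8391, so N_q = e^(π×0.8391)·tan²(65°) = 13.959 × 4.599 = 64.2.
Overburden at base level: q = 17 × 2.83 = 48.11 kPa.
Surcharge term q·N_q = 48.11 × 64.195 = 3088.4 kPa; self-weight term 0.5·γ·B·N_γ·s_γ = 0.5 × 17 × 2.61 × 109 × 0.8 = 1934.5 kPa.
q_ult = 3088.4 + 1934.5 = 5023 kPa.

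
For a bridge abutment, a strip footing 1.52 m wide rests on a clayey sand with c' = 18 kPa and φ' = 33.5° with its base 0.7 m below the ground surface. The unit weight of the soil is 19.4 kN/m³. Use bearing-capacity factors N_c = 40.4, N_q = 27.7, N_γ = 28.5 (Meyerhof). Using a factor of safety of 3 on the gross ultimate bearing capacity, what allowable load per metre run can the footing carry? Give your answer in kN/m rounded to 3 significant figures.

≈ 772 kN/m

Effective surcharge at the founding depth q = γ·D_f = 19.4 × 0.7 = 13.58 kPa.
q_ult = c·N_c + q·N_q + 0.5·γ·B·N_γ
     = 18 × 40.4 + 13.58 × 27.7 + 0.5 × 19.4 × 1.52 × 28.5
     = 727.2 + 376.17 + 420.2 = 1523.6 kPa.
Gross allowable pressure q_all = 1523.6 / 3 = 507.86 kPa.
Allowable wall load = q_all × B = 507.86 × 1.52 = 771.94 kN per metre run.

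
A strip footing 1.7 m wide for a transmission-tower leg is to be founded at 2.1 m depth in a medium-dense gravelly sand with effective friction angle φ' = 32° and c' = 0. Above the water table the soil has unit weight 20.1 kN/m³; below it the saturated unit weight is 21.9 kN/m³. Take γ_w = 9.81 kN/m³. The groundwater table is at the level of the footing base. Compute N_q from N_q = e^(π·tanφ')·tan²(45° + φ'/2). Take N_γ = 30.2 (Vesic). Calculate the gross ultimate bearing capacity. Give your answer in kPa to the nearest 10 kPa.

tan32° = 0.6249, so N_q = e^(π×0.6249)·tan²(61°) = 7.121 × 3.255 = 23.18.
q = γ·D_f = 20.1 × 2.1 = 42.21 kPa.
For the ½γBN_γ term take γ' = 21.9 − 9.81 = 12.09 kN/m³ (soil below base is submerged).
q·N_q = 42.21 × 23.177 = 978.29 kPa
0.5·γ·B·N_γ = 0.5 × 12.09 × 1.7 × 30.2 = 310.35 kPa
q_ult = 978.29 + 310.35 = 1288.6 kPa.

q_ult ≈ 1290 kPa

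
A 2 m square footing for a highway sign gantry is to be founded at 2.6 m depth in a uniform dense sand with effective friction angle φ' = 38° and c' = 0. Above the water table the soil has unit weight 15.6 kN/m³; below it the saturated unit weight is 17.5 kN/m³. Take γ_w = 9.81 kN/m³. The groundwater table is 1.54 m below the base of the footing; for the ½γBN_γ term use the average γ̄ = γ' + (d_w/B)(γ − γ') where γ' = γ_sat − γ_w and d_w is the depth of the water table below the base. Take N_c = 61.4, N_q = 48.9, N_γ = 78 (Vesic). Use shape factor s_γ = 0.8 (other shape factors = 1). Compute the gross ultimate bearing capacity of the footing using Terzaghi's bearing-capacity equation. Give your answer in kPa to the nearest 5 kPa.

Overburden at base level: q = 15.6 × 2.6 = 40.56 kPa.
The water table is 1.54 m below the base (< B = 2 m), so the ½γBN_γ term uses γ̄ = γ' + (d_w/B)(γ − γ') = 7.69 + (1.54/2)(15.6 − 7.69) = 13.781 kN/m³.
Surcharge term q·N_q = 40.56 × 48.9 = 1983.4 kPa; self-weight term 0.5·γ·B·N_γ·s_γ = 0.5 × 13.781 × 2 × 78 × 0.8 = 859.92 kPa.
q_ult = 1983.4 + 859.92 = 2843.3 kPa.

q_ult ≈ 2845 kPa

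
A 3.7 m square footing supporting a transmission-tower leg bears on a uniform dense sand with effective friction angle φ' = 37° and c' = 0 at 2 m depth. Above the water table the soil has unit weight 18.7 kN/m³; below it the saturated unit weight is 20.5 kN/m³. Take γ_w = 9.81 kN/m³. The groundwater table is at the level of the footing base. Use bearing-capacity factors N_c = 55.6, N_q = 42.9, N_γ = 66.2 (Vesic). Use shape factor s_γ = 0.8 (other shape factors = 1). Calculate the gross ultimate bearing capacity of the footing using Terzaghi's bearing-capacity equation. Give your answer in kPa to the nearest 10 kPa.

q = γ·D_f = 18.7 × 2 = 37.4 kPa.
For the ½γBN_γ term take γ' = 20.5 − 9.81 = 10.69 kN/m³ (soil below base is submerged).
q·N_q = 37.4 × 42.9 = 1604.5 kPa
0.5·γ·B·N_γ·s_γ = 0.5 × 10.69 × 3.7 × 66.2 × 0.8 = 1047.4 kPa
q_ult = 1604.5 + 1047.4 = 2651.8 kPa.

q_ult ≈ 2650 kPa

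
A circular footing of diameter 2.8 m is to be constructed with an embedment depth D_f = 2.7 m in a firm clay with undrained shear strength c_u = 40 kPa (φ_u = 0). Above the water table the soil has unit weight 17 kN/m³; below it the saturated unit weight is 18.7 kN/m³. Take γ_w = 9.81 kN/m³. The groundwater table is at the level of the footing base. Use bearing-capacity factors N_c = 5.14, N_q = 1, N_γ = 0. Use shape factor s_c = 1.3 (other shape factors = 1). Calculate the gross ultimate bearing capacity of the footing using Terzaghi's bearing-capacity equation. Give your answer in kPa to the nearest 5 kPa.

Effective surcharge at the founding depth q = γ·D_f = 17 × 2.7 = 45.9 kPa.
q_ult = c·N_c·s_c + q·N_q
     = 40 × 5.14 × 1.3 + 45.9 × 1
     = 267.28 + 45.9 = 313.18 kPa.

q_ult ≈ 315 kPa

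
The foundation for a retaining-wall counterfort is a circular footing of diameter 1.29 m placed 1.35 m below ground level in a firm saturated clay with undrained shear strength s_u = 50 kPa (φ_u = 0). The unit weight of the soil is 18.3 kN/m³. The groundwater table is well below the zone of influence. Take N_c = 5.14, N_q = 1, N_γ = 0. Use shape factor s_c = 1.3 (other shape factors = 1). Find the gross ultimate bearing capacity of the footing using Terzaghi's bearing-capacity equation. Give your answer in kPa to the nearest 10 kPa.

q_ult ≈ 360 kPa

Effective surcharge at the founding depth q = γ·D_f = 18.3 × 1.35 = 24.705 kPa.
q_ult = c·N_c·s_c + q·N_q
     = 50 × 5.14 × 1.3 + 24.705 × 1
     = 334.1 + 24.705 = 358.81 kPa.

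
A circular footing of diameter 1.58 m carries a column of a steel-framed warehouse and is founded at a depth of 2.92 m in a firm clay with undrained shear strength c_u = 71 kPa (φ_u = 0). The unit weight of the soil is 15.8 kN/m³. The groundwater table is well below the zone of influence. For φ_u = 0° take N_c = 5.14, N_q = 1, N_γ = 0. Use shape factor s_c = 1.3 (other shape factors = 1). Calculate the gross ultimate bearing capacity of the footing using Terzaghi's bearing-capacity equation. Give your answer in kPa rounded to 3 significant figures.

q_ult ≈ 521 kPa

Overburden at base level: q = 15.8 × 2.92 = 46.136 kPa.
Cohesion term c·N_c·s_c = 71 × 5.14 × 1.3 = 474.42 kPa; surcharge term q·N_q = 46.136 × 1 = 46.136 kPa.
q_ult = 474.42 + 46.136 = 520.56 kPa.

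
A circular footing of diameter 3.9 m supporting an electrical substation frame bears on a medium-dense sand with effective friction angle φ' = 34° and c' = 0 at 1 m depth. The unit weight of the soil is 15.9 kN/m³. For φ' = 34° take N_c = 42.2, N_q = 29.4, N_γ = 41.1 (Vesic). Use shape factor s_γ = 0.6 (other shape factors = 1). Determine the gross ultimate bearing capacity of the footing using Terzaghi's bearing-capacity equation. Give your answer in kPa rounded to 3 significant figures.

Effective surcharge at the founding depth q = γ·D_f = 15.9 × 1 = 15.9 kPa.
q_ult = q·N_q + 0.5·γ·B·N_γ·s_γ
     = 15.9 × 29.4 + 0.5 × 15.9 × 3.9 × 41.1 × 0.6
     = 467.46 + 764.58 = 1232 kPa.

q_ult ≈ 1230 kPa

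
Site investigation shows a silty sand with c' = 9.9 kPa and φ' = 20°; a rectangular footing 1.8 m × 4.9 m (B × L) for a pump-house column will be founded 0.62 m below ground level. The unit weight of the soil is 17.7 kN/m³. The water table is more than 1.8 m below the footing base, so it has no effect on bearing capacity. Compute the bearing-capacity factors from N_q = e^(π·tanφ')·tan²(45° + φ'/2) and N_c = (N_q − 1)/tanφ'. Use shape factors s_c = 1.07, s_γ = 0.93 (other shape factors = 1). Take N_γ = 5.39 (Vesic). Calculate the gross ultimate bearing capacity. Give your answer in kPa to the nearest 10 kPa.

tan20° = 0.364, so N_q = e^(π×0.364)·tan²(55°) = 3.138 × 2.04 = 6.4.
N_c = (6.4 − 1)/tan20° = 14.83.
q = γ·D_f = 17.7 × 0.62 = 10.974 kPa.
c·N_c·s_c = 9.9 × 14.835 × 1.07 = 157.14 kPa
q·N_q = 10.974 × 6.3994 = 70.227 kPa
0.5·γ·B·N_γ·s_γ = 0.5 × 17.7 × 1.8 × 5.39 × 0.93 = 79.852 kPa
q_ult = 157.14 + 70.227 + 79.852 = 307.22 kPa.

q_ult ≈ 310 kPa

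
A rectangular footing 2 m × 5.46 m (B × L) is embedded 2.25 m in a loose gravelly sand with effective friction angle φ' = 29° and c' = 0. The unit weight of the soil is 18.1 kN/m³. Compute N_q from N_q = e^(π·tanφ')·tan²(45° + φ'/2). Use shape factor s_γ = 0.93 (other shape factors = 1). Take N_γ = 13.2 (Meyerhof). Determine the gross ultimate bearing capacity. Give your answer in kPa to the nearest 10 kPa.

tan29° = 0.5543, so N_q = e^(π×0.5543)·tan²(59.5°) = 5.705 × 2.882 = 16.44.
Overburden at base level: q = 18.1 × 2.25 = 40.725 kPa.
Surcharge term q·N_q = 40.725 × 16.443 = 669.65 kPa; self-weight term 0.5·γ·B·N_γ·s_γ = 0.5 × 18.1 × 2 × 13.2 × 0.93 = 222.2 kPa.
q_ult = 669.65 + 222.2 = 891.85 kPa.

q_ult ≈ 890 kPa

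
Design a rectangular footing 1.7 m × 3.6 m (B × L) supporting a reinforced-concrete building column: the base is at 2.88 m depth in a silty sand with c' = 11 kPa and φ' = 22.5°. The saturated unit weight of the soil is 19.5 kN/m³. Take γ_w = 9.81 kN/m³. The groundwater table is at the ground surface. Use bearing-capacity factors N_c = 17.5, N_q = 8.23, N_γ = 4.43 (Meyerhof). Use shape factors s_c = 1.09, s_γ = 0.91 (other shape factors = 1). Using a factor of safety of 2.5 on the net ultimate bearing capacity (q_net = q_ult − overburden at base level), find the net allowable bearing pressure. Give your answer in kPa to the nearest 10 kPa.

q_all(net) ≈ 180 kPa

γ' = 19.5 − 9.81 = 9.69 kN/m³ (submerged throughout). q = 9.69 × 2.88 = 27.907 kPa; the same γ' applies in the ½γBN_γ term.
c·N_c·s_c = 11 × 17.5 × 1.09 = 209.83 kPa
q·N_q = 27.907 × 8.23 = 229.68 kPa
0.5·γ·B·N_γ·s_γ = 0.5 × 9.69 × 1.7 × 4.43 × 0.91 = 33.204 kPa
q_ult = 209.83 + 229.68 + 33.204 = 472.71 kPa.
q_net = 472.71 − 27.907 = 444.8 kPa.
q_all(net) = 444.8 / 2.5 = 177.92 kPa.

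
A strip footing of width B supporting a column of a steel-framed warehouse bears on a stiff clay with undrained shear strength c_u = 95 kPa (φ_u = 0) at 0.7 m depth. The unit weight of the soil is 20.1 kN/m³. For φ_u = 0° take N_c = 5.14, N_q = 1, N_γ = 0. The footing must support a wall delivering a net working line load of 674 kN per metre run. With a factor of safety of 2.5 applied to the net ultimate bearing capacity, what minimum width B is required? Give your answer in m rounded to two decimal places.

q = γ·D_f = 20.1 × 0.7 = 14.07 kPa.
c·N_c = 95 × 5.14 = 488.3 kPa
q·N_q = 14.07 × 1 = 14.07 kPa
q_ult = 488.3 + 14.07 = 502.37 kPa.
For φ = 0 the ½γBN_γ term vanishes, so q_ult is independent of B. q_net = 502.37 − 14.07 = 488.3 kPa; q_all(net) = 488.3/2.5 = 195.32 kPa.
Required width B = w / q_all(net) = 674 / 195.32 = 3.451 m.

B = 3.45 m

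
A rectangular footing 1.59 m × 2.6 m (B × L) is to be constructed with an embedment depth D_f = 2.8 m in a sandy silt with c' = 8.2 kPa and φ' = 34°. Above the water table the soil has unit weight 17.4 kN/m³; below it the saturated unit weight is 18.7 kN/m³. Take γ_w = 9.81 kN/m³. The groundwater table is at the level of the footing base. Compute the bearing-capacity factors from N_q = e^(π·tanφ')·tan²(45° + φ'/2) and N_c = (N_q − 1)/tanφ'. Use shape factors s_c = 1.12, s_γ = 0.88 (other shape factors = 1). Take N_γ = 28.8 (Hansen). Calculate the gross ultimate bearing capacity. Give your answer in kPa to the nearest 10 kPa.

tan34° = 0.6745, so N_q = e^(π×0.6745)·tan²(62°) = 8.323 × 3.537 = 29.44.
N_c = (29.44 − 1)/tan34° = 42.16.
Overburden at base level: q = 17.4 × 2.8 = 48.72 kPa.
Below the base the soil is submerged, so the ½γBN_γ term uses γ' = 18.7 − 9.81 = 8.89 kN/m³.
Cohesion term c·N_c·s_c = 8.2 × 42.164 × 1.12 = 387.23 kPa; surcharge term q·N_q = 48.72 × 29.44 = 1434.3 kPa; self-weight term 0.5·γ·B·N_γ·s_γ = 0.5 × 8.89 × 1.59 × 28.8 × 0.88 = 179.12 kPa.
q_ult = 387.23 + 1434.3 + 179.12 = 2000.7 kPa.

q_ult ≈ 2000 kPa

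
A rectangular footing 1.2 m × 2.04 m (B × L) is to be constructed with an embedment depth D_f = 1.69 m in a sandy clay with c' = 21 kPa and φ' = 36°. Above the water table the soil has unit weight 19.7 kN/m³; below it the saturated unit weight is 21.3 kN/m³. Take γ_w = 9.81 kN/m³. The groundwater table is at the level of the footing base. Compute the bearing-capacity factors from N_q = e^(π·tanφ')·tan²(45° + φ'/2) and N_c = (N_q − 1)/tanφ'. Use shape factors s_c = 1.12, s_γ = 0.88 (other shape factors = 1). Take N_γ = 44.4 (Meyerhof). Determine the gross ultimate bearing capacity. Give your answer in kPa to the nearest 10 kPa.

tan36° = 0.7265, so N_q = e^(π×0.7265)·tan²(63°) = 9.801 × 3.852 = 37.75.
N_c = (37.75 − 1)/tan36° = 50.59.
q = γ·D_f = 19.7 × 1.69 = 33.293 kPa.
For the ½γBN_γ term take γ' = 21.3 − 9.81 = 11.49 kN/m³ (soil below base is submerged).
c·N_c·s_c = 21 × 50.585 × 1.12 = 1189.8 kPa
q·N_q = 33.293 × 37.752 = 1256.9 kPa
0.5·γ·B·N_γ·s_γ = 0.5 × 11.49 × 1.2 × 44.4 × 0.88 = 269.36 kPa
q_ult = 1189.8 + 1256.9 + 269.36 = 2716 kPa.

q_ult ≈ 2720 kPa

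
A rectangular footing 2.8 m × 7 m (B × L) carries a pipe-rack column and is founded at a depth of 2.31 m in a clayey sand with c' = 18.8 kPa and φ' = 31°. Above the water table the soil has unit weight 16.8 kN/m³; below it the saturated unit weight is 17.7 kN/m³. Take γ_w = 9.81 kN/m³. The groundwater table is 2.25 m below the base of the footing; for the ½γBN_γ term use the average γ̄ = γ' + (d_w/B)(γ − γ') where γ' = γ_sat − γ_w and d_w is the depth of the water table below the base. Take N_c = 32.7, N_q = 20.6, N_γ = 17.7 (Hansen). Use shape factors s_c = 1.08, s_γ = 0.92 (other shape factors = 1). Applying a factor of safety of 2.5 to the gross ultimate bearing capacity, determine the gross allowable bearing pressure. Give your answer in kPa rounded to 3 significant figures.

q = γ·D_f = 16.8 × 2.31 = 38.808 kPa.
γ' = 7.89 kN/m³; averaging over the depth B below the base, γ̄ = γ' + (d_w/B)(γ − γ') = 15.05 kN/m³.
c·N_c·s_c = 18.8 × 32.7 × 1.08 = 663.94 kPa
q·N_q = 38.808 × 20.6 = 799.44 kPa
0.5·γ·B·N_γ·s_γ = 0.5 × 15.05 × 2.8 × 17.7 × 0.92 = 343.1 kPa
q_ult = 663.94 + 799.44 + 343.1 = 1806.5 kPa.
q_all = q_ult / FS = 1806.5 / 2.5 = 722.59 kPa.

q_all ≈ 723 kPa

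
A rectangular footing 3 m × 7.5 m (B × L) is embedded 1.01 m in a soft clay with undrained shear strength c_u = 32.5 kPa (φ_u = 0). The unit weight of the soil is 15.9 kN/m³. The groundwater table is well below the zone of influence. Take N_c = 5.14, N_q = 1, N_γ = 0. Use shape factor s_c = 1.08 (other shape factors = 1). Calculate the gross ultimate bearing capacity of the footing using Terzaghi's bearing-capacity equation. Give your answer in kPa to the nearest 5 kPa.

q_ult ≈ 195 kPa

Effective surcharge at the founding depth q = γ·D_f = 15.9 × 1.01 = 16.059 kPa.
q_ult = c·N_c·s_c + q·N_q
     = 32.5 × 5.14 × 1.08 + 16.059 × 1
     = 180.41 + 16.059 = 196.47 kPa.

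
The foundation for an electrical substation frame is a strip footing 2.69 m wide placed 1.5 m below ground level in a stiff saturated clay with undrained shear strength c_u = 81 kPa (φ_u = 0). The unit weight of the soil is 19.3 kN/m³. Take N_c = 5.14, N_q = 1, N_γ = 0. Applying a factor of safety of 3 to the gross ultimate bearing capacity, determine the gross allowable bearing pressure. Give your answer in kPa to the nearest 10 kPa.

Effective surcharge at the founding depth q = γ·D_f = 19.3 × 1.5 = 28.95 kPa.
q_ult = c·N_c + q·N_q
     = 81 × 5.14 + 28.95 × 1
     = 416.34 + 28.95 = 445.29 kPa.
q_all = q_ult / FS = 445.29 / 3 = 148.43 kPa.

q_all ≈ 150 kPa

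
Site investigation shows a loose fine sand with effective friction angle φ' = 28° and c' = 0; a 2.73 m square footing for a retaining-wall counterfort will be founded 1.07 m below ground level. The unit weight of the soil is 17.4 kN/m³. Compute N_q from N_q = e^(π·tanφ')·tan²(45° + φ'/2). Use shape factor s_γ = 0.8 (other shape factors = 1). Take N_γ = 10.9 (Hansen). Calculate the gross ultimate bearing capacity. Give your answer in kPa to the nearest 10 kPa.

q_ult ≈ 480 kPa

tan28° = 0.5317, so N_q = e^(π×0.5317)·tan²(59°) = 5.314 × 2.77 = 14.72.
Effective surcharge at the founding depth q = γ·D_f = 17.4 × 1.07 = 18.618 kPa.
q_ult = q·N_q + 0.5·γ·B·N_γ·s_γ
     = 18.618 × 14.72 + 0.5 × 17.4 × 2.73 × 10.9 × 0.8
     = 274.05 + 207.11 = 481.16 kPa.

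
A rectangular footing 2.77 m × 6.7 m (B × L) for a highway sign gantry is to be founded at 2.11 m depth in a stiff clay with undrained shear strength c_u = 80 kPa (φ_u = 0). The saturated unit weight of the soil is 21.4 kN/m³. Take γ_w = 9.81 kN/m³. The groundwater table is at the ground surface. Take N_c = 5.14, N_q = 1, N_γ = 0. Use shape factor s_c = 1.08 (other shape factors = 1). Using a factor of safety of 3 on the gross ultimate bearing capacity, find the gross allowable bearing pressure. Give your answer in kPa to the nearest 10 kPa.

Water table at ground surface, so effective unit weight γ' = 21.4 − 9.81 = 11.59 kN/m³ is used throughout; overburden q = 11.59 × 2.11 = 24.455 kPa.
Cohesion term c·N_c·s_c = 80 × 5.14 × 1.08 = 444.1 kPa; surcharge term q·N_q = 24.455 × 1 = 24.455 kPa.
q_ult = 444.1 + 24.455 = 468.55 kPa.
q_all = 468.55 / 3 = 156.18 kPa.

q_all ≈ 160 kPa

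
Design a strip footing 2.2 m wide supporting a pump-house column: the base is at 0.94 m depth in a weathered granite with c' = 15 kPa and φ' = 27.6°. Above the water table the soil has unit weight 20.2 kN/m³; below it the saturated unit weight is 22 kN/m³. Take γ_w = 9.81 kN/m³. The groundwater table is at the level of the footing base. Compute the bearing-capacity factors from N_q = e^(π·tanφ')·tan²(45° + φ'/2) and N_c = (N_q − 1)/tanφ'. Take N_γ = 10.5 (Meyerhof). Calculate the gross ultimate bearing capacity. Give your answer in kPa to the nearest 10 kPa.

q_ult ≈ 780 kPa

tan27.6° = 0.5228, so N_q = e^(π×0.5228)·tan²(58.8°) = 5.167 × 2.726 = 14.09.
N_c = (14.09 − 1)/tan27.6° = 25.04.
Overburden at base level: q = 20.2 × 0.94 = 18.988 kPa.
Below the base the soil is submerged, so the ½γBN_γ term uses γ' = 22 − 9.81 = 12.19 kN/m³.
Cohesion term c·N_c = 15 × 25.037 = 375.55 kPa; surcharge term q·N_q = 18.988 × 14.089 = 267.52 kPa; self-weight term 0.5·γ·B·N_γ = 0.5 × 12.19 × 2.2 × 10.5 = 140.79 kPa.
q_ult = 375.55 + 267.52 + 140.79 = 783.86 kPa.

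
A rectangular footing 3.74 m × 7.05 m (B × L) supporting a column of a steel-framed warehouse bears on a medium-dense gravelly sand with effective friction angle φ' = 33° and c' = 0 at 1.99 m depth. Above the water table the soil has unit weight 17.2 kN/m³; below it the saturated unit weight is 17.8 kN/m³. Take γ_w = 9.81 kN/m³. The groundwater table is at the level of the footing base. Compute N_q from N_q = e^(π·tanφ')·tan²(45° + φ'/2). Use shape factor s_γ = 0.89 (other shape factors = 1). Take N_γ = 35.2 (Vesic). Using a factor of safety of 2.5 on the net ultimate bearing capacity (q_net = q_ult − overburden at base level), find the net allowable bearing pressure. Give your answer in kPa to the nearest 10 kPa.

q_all(net) ≈ 530 kPa

N_q = e^(π·tan33°)·tan²(61.5°) = 26.09.
Overburden at base level: q = 17.2 × 1.99 = 34.228 kPa.
Below the base the soil is submerged, so the ½γBN_γ term uses γ' = 17.8 − 9.81 = 7.99 kN/m³.
Surcharge term q·N_q = 34.228 × 26.092 = 893.08 kPa; self-weight term 0.5·γ·B·N_γ·s_γ = 0.5 × 7.99 × 3.74 × 35.2 × 0.89 = 468.08 kPa.
q_ult = 893.08 + 468.08 = 1361.2 kPa.
q_net = 1361.2 − 34.228 = 1326.9 kPa.
q_all(net) = 1326.9 / 2.5 = 530.77 kPa.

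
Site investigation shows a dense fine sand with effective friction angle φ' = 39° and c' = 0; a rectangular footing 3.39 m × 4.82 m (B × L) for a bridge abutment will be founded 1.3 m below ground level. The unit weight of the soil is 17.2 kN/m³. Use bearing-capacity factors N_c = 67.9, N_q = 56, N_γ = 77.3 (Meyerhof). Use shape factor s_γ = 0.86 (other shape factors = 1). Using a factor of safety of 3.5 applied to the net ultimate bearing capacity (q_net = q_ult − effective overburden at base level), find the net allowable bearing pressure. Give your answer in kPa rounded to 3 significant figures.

Overburden at base level: q = 17.2 × 1.3 = 22.36 kPa.
Surcharge term q·N_q = 22.36 × 56 = 1252.2 kPa; self-weight term 0.5·γ·B·N_γ·s_γ = 0.5 × 17.2 × 3.39 × 77.3 × 0.86 = 1938.1 kPa.
q_ult = 1252.2 + 1938.1 = 3190.3 kPa.
Net ultimate: q_net = 3190.3 − 22.36 = 3167.9 kPa.
q_all(net) = 3167.9 / 3.5 = 905.11 kPa.

q_all(net) ≈ 905 kPa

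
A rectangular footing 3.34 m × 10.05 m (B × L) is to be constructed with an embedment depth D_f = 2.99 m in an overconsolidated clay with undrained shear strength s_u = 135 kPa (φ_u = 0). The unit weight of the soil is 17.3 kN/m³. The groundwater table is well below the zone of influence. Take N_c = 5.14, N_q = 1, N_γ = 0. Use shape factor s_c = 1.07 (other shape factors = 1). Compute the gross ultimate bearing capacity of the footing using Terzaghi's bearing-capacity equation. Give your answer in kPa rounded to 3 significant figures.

q_ult ≈ 794 kPa

q = γ·D_f = 17.3 × 2.99 = 51.727 kPa.
c·N_c·s_c = 135 × 5.14 × 1.07 = 742.47 kPa
q·N_q = 51.727 × 1 = 51.727 kPa
q_ult = 742.47 + 51.727 = 794.2 kPa.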